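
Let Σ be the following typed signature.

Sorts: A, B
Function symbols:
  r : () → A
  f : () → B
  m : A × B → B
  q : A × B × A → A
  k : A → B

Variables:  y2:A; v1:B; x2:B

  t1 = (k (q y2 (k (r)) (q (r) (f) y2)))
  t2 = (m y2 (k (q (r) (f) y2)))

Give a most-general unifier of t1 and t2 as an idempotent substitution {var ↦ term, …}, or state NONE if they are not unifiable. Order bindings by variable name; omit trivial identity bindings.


NONE (not unifiable)

head clash or occurs-check failure — not unifiable


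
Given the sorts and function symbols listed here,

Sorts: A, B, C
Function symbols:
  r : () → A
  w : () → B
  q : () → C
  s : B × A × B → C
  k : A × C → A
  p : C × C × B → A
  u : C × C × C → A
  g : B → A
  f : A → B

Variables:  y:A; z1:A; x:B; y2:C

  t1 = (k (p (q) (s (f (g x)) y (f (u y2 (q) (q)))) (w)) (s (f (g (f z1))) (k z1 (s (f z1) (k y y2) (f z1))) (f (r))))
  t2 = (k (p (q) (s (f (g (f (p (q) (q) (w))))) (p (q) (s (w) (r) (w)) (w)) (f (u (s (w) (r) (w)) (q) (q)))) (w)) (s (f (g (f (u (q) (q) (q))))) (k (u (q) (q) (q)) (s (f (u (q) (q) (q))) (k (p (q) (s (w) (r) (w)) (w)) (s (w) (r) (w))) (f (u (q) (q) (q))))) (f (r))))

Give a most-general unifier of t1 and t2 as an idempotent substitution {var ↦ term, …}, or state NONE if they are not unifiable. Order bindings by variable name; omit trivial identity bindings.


{x ↦ (f (p (q) (q) (w))), y ↦ (p (q) (s (w) (r) (w)) (w)), y2 ↦ (s (w) (r) (w)), z1 ↦ (u (q) (q) (q))}


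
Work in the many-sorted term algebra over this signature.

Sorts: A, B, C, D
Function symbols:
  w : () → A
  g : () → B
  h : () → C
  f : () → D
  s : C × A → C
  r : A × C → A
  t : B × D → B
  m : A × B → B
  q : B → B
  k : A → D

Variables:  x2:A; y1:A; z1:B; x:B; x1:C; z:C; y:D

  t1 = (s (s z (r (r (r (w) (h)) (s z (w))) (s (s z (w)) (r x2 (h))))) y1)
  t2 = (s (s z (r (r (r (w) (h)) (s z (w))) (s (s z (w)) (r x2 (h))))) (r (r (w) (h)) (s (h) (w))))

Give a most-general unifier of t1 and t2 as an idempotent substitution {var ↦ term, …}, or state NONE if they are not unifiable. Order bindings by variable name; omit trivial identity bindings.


{y1 ↦ (r (r (w) (h)) (s (h) (w)))}


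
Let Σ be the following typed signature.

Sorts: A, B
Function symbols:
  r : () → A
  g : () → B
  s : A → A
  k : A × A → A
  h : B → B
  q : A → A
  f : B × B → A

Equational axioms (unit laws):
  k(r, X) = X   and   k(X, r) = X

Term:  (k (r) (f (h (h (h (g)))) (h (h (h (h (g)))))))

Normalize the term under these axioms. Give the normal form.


1. (k (r) (f (h (h (h (g)))) (h (h (h (h (g)))))))  →  (f (h (h (h (g)))) (h (h (h (h (g))))))

normal form = (f (h (h (h (g)))) (h (h (h (h (g))))))


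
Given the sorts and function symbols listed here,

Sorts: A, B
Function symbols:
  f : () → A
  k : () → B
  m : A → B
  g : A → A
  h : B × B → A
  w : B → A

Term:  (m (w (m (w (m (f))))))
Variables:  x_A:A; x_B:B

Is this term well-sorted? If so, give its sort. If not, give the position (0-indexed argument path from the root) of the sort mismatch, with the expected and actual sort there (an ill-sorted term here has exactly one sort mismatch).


well-sorted; sort = B

          (f) : A
        (m (f)) : B
      (w (m (f))) : A
    (m (w (m (f)))) : B
  (w (m (w (m (f))))) : A
(m (w (m (w (m (f)))))) : B


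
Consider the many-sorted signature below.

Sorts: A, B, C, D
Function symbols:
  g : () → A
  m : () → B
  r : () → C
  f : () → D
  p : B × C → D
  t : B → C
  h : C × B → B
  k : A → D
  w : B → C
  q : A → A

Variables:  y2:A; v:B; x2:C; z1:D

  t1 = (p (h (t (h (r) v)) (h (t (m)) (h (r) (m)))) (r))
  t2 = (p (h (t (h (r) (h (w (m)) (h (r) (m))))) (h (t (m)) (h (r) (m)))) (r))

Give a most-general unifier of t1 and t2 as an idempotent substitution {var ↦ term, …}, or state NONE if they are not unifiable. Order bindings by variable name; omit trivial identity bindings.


{v ↦ (h (w (m)) (h (r) (m)))}


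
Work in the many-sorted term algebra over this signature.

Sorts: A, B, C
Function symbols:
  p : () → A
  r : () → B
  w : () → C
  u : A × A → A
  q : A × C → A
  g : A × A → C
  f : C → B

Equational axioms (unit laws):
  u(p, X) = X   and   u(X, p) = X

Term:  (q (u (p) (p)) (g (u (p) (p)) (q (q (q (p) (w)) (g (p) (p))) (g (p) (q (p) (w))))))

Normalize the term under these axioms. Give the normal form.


normal form = (q (p) (g (p) (q (q (q (p) (w)) (g (p) (p))) (g (p) (q (p) (w))))))

1. (q (u (p) (p)) (g (u (p) (p)) (q (q (q (p) (w)) (g (p) (p))) (g (p) (q (p) (w))))))  →  (q (p) (g (u (p) (p)) (q (q (q (p) (w)) (g (p) (p))) (g (p) (q (p) (w))))))
2. (q (p) (g (u (p) (p)) (q (q (q (p) (w)) (g (p) (p))) (g (p) (q (p) (w))))))  →  (q (p) (g (p) (q (q (q (p) (w)) (g (p) (p))) (g (p) (q (p) (w))))))


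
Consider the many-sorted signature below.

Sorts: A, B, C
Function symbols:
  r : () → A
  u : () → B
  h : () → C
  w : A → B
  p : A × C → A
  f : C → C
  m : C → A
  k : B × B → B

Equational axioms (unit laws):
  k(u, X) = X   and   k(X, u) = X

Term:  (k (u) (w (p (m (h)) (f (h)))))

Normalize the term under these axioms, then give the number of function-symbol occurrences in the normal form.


1. (k (u) (w (p (m (h)) (f (h)))))  →  (w (p (m (h)) (f (h))))
normal form: (w (p (m (h)) (f (h))))

size = 6


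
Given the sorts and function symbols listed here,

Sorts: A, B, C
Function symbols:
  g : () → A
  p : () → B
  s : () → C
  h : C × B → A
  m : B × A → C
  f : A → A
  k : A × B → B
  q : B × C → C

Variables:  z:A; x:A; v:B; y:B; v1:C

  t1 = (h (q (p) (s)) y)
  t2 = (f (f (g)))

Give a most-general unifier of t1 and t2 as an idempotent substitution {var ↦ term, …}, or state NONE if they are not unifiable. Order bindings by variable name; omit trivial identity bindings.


head clash or occurs-check failure — not unifiable

NONE (not unifiable)


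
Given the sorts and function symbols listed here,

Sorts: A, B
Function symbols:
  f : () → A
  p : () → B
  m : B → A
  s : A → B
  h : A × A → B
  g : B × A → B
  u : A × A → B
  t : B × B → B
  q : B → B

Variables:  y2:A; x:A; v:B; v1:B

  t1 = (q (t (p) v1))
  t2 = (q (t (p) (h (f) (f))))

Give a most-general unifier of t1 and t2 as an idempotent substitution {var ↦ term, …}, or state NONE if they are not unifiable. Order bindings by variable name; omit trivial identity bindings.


{v1 ↦ (h (f) (f))}


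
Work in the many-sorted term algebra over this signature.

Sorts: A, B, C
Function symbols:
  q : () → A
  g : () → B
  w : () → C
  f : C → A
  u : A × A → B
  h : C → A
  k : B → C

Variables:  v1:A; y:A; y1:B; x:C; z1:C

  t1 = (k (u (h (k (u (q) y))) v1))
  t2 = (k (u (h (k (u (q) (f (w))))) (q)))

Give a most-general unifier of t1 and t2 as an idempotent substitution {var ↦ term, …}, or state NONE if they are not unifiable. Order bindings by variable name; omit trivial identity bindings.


{v1 ↦ (q), y ↦ (f (w))}


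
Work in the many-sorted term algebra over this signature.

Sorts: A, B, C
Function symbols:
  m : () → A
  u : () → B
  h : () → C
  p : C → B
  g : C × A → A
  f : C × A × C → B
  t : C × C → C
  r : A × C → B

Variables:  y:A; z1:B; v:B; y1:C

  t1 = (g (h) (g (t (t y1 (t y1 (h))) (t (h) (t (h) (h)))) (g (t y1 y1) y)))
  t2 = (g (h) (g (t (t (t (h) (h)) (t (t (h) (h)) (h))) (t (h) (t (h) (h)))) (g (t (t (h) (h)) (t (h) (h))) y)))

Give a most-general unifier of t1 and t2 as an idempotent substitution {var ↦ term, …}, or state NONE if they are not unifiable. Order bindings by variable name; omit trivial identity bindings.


{y1 ↦ (t (h) (h))}


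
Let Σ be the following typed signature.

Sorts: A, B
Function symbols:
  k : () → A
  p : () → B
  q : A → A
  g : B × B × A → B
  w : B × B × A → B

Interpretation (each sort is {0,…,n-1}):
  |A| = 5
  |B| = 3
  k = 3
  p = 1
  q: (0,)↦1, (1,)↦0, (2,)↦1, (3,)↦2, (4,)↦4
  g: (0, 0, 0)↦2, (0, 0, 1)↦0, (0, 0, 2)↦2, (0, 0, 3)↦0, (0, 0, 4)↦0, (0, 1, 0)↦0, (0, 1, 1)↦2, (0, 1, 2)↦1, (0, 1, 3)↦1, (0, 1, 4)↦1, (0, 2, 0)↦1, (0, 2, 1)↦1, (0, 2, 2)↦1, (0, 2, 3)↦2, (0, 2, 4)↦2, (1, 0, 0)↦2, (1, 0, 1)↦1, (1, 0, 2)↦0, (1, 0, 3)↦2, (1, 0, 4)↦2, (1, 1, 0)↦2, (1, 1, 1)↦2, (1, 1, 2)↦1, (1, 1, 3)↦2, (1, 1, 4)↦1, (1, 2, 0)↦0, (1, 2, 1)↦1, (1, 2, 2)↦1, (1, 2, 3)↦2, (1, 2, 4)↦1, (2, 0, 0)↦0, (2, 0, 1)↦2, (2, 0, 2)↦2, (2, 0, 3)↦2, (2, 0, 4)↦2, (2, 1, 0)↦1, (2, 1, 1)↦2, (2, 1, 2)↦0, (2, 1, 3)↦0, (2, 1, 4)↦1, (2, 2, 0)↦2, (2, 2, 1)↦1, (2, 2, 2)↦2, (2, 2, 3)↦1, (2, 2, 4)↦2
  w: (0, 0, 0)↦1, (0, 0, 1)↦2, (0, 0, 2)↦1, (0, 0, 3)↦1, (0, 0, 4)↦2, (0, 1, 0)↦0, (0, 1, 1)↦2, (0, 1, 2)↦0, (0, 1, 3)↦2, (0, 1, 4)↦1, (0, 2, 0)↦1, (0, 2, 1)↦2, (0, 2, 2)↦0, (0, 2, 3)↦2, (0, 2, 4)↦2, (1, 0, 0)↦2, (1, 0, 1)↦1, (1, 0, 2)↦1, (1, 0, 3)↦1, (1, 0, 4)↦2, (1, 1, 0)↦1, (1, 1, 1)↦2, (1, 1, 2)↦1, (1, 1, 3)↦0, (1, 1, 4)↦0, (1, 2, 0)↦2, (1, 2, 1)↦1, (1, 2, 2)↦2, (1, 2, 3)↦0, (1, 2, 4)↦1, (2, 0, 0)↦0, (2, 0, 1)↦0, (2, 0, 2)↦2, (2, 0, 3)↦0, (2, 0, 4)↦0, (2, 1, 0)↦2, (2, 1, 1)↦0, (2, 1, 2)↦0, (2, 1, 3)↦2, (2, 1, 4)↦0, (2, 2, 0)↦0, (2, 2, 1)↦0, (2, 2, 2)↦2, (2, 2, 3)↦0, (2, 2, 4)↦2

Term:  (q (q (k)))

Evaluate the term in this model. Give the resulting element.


value = 1

  k = 3
  (q (k)) = q(3,) = 2
  (q (q (k))) = q(2,) = 1


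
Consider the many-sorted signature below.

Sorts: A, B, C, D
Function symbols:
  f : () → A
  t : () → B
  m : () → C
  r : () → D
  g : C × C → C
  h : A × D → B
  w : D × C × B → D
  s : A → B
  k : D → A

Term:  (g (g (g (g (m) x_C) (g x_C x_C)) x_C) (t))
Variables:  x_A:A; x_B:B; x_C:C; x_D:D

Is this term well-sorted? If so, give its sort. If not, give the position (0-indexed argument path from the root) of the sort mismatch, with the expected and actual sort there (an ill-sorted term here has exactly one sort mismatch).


        (m) : C
        x_C : C
      (g (m) x_C) : C
        x_C : C
        x_C : C
      (g x_C x_C) : C
    (g (g (m) x_C) (g x_C x_C)) : C
    x_C : C
  (g (g (g (m) x_C) (g x_C x_C)) x_C) : C
  (t) : B
(g (g (g (g (m) x_C) (g x_C x_C)) x_C) (t)) : ✗ arg 1 at [1] has sort B, expected C

ill-sorted at position [1]: expected C, got B


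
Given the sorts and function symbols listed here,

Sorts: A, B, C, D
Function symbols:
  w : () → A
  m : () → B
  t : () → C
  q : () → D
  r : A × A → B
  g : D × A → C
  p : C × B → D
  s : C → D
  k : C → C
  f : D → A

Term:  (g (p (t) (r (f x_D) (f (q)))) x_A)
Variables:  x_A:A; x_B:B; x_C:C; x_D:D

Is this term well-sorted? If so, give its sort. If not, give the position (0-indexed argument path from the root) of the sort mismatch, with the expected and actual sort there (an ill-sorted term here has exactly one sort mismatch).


well-sorted; sort = C

    (t) : C
        x_D : D
      (f x_D) : A
        (q) : D
      (f (q)) : A
    (r (f x_D) (f (q))) : B
  (p (t) (r (f x_D) (f (q)))) : D
  x_A : A
(g (p (t) (r (f x_D) (f (q)))) x_A) : C


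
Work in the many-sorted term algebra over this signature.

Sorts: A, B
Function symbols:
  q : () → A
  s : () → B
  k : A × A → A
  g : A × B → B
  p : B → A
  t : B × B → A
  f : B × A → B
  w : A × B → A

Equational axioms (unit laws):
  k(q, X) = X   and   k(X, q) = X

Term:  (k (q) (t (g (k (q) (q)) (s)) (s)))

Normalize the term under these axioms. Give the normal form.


normal form = (t (g (q) (s)) (s))

1. (k (q) (t (g (k (q) (q)) (s)) (s)))  →  (t (g (k (q) (q)) (s)) (s))
2. (t (g (k (q) (q)) (s)) (s))  →  (t (g (q) (s)) (s))


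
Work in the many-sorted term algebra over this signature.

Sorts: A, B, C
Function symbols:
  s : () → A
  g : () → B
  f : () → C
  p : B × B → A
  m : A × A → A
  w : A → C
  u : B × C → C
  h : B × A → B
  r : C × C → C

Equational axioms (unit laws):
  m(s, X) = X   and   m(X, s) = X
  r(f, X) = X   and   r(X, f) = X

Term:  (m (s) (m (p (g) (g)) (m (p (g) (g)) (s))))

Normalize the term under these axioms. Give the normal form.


normal form = (m (p (g) (g)) (p (g) (g)))

1. (m (s) (m (p (g) (g)) (m (p (g) (g)) (s))))  →  (m (p (g) (g)) (m (p (g) (g)) (s)))
2. (m (p (g) (g)) (m (p (g) (g)) (s)))  →  (m (p (g) (g)) (p (g) (g)))


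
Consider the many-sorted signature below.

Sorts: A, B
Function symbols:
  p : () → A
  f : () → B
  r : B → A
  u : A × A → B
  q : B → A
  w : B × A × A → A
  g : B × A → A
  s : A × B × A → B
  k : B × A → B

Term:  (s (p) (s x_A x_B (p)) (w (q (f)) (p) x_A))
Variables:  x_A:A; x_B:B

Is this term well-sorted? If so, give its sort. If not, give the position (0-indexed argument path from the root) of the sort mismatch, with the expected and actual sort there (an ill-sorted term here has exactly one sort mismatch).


ill-sorted at position [2, 0]: expected B, got A

  (p) : A
    x_A : A
    x_B : B
    (p) : A
  (s x_A x_B (p)) : B
      (f) : B
    (q (f)) : A
    (p) : A
    x_A : A
  (w (q (f)) (p) x_A) : ✗ arg 0 at [2, 0] has sort A, expected B


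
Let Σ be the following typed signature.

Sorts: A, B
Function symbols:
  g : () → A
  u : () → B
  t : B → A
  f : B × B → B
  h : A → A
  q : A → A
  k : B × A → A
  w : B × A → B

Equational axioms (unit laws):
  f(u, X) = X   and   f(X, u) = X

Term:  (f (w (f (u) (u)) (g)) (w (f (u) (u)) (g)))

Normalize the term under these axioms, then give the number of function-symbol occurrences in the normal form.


1. (f (w (f (u) (u)) (g)) (w (f (u) (u)) (g)))  →  (f (w (u) (g)) (w (f (u) (u)) (g)))
2. (f (w (u) (g)) (w (f (u) (u)) (g)))  →  (f (w (u) (g)) (w (u) (g)))
normal form: (f (w (u) (g)) (w (u) (g)))

size = 7


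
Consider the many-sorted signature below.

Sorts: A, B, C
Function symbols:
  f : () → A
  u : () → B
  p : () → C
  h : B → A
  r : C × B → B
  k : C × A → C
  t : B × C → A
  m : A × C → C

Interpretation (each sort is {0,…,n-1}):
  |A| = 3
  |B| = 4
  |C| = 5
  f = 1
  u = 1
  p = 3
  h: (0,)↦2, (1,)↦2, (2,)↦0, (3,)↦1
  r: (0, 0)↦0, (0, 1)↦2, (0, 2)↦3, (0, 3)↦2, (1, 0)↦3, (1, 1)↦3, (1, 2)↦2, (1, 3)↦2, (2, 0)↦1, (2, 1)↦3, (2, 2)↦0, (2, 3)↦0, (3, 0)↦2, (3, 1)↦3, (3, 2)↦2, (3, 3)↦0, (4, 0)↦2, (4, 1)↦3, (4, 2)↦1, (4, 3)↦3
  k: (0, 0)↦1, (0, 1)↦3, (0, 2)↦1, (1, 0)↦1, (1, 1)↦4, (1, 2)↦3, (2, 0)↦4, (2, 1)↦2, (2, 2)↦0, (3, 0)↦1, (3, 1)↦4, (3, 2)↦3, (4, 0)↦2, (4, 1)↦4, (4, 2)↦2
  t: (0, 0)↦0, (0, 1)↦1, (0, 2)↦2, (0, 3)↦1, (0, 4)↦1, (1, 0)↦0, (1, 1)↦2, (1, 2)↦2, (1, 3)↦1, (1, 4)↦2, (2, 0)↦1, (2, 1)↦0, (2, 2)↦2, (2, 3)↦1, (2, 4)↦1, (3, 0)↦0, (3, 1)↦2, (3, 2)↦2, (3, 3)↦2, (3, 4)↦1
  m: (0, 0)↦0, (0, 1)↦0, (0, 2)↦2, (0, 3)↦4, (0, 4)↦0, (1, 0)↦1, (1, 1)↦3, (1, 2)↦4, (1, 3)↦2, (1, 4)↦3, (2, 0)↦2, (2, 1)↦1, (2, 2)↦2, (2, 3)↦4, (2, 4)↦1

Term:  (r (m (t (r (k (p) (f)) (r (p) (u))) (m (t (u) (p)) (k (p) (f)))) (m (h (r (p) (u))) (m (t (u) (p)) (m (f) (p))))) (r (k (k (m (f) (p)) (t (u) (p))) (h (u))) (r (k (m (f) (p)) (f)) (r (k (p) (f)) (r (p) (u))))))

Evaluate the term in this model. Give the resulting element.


value = 2

  p = 3
  f = 1
  (k (p) (f)) = k(3, 1) = 4
  p = 3
  u = 1
  (r (p) (u)) = r(3, 1) = 3
  (r (k (p) (f)) (r (p) (u))) = r(4, 3) = 3
  u = 1
  p = 3
  (t (u) (p)) = t(1, 3) = 1
  p = 3
  f = 1
  (k (p) (f)) = k(3, 1) = 4
  (m (t (u) (p)) (k (p) (f))) = m(1, 4) = 3
  (t (r (k (p) (f)) (r (p) (u))) (m (t (u) (p)) (k (p) (f)))) = t(3, 3) = 2
  p = 3
  u = 1
  (r (p) (u)) = r(3, 1) = 3
  (h (r (p) (u))) = h(3,) = 1
  u = 1
  p = 3
  (t (u) (p)) = t(1, 3) = 1
  f = 1
  p = 3
  (m (f) (p)) = m(1, 3) = 2
  (m (t (u) (p)) (m (f) (p))) = m(1, 2) = 4
  (m (h (r (p) (u))) (m (t (u) (p)) (m (f) (p)))) = m(1, 4) = 3
  (m (t (r (k (p) (f)) (r (p) (u))) (m (t (u) (p)) (k (p) (f)))) (m (h (r (p) (u))) (m (t (u) (p)) (m (f) (p))))) = m(2, 3) = 4
  f = 1
  p = 3
  (m (f) (p)) = m(1, 3) = 2
  u = 1
  p = 3
  (t (u) (p)) = t(1, 3) = 1
  (k (m (f) (p)) (t (u) (p))) = k(2, 1) = 2
  u = 1
  (h (u)) = h(1,) = 2
  (k (k (m (f) (p)) (t (u) (p))) (h (u))) = k(2, 2) = 0
  f = 1
  p = 3
  (m (f) (p)) = m(1, 3) = 2
  f = 1
  (k (m (f) (p)) (f)) = k(2, 1) = 2
  p = 3
  f = 1
  (k (p) (f)) = k(3, 1) = 4
  p = 3
  u = 1
  (r (p) (u)) = r(3, 1) = 3
  (r (k (p) (f)) (r (p) (u))) = r(4, 3) = 3
  (r (k (m (f) (p)) (f)) (r (k (p) (f)) (r (p) (u)))) = r(2, 3) = 0
  (r (k (k (m (f) (p)) (t (u) (p))) (h (u))) (r (k (m (f) (p)) (f)) (r (k (p) (f)) (r (p) (u))))) = r(0, 0) = 0
  (r (m (t (r (k (p) (f)) (r (p) (u))) (m (t (u) (p)) (k (p) (f)))) (m (h (r (p) (u))) (m (t (u) (p)) (m (f) (p))))) (r (k (k (m (f) (p)) (t (u) (p))) (h (u))) (r (k (m (f) (p)) (f)) (r (k (p) (f)) (r (p) (u)))))) = r(4, 0) = 2


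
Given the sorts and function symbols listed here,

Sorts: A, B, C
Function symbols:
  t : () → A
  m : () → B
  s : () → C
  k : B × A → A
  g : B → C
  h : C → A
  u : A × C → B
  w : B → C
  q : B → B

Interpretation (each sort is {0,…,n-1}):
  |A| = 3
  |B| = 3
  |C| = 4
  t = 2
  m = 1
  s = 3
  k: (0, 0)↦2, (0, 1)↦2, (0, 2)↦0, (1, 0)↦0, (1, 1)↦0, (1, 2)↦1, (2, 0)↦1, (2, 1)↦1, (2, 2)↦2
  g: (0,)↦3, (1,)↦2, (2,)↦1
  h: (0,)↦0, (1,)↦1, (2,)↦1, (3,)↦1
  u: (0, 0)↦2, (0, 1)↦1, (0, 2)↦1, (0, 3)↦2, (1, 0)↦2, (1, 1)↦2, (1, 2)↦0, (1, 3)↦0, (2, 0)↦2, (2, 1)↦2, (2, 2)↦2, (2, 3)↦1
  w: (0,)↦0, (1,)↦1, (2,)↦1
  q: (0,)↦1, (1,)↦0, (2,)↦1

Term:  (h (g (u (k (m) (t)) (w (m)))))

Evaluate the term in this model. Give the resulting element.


  m = 1
  t = 2
  (k (m) (t)) = k(1, 2) = 1
  m = 1
  (w (m)) = w(1,) = 1
  (u (k (m) (t)) (w (m))) = u(1, 1) = 2
  (g (u (k (m) (t)) (w (m)))) = g(2,) = 1
  (h (g (u (k (m) (t)) (w (m))))) = h(1,) = 1

value = 1


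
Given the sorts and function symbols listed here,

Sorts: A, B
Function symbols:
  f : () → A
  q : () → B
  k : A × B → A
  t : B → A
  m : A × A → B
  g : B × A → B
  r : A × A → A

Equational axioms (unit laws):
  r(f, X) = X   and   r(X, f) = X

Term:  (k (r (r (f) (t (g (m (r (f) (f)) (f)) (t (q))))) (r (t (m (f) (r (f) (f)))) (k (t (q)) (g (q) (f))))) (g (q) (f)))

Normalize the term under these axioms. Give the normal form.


normal form = (k (r (t (g (m (f) (f)) (t (q)))) (r (t (m (f) (f))) (k (t (q)) (g (q) (f))))) (g (q) (f)))

1. (k (r (r (f) (t (g (m (r (f) (f)) (f)) (t (q))))) (r (t (m (f) (r (f) (f)))) (k (t (q)) (g (q) (f))))) (g (q) (f)))  →  (k (r (t (g (m (r (f) (f)) (f)) (t (q)))) (r (t (m (f) (r (f) (f)))) (k (t (q)) (g (q) (f))))) (g (q) (f)))
2. (k (r (t (g (m (r (f) (f)) (f)) (t (q)))) (r (t (m (f) (r (f) (f)))) (k (t (q)) (g (q) (f))))) (g (q) (f)))  →  (k (r (t (g (m (f) (f)) (t (q)))) (r (t (m (f) (r (f) (f)))) (k (t (q)) (g (q) (f))))) (g (q) (f)))
3. (k (r (t (g (m (f) (f)) (t (q)))) (r (t (m (f) (r (f) (f)))) (k (t (q)) (g (q) (f))))) (g (q) (f)))  →  (k (r (t (g (m (f) (f)) (t (q)))) (r (t (m (f) (f))) (k (t (q)) (g (q) (f))))) (g (q) (f)))


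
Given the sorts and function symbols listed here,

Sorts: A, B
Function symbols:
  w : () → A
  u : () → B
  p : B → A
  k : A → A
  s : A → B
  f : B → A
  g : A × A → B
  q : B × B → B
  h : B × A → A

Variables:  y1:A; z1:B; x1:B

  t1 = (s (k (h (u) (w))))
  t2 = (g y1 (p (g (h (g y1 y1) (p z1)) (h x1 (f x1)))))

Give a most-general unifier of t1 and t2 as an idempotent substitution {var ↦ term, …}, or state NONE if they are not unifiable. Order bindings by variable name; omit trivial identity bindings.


NONE (not unifiable)

head clash or occurs-check failure — not unifiable


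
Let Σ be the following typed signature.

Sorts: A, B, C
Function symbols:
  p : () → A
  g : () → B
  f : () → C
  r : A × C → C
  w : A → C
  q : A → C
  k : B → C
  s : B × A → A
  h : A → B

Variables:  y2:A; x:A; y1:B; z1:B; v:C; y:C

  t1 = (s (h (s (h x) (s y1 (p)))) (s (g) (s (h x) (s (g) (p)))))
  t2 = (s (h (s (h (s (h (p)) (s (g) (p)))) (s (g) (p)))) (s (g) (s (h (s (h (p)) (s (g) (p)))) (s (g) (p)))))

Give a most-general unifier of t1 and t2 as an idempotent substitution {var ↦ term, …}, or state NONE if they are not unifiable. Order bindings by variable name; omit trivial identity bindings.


{x ↦ (s (h (p)) (s (g) (p))), y1 ↦ (g)}


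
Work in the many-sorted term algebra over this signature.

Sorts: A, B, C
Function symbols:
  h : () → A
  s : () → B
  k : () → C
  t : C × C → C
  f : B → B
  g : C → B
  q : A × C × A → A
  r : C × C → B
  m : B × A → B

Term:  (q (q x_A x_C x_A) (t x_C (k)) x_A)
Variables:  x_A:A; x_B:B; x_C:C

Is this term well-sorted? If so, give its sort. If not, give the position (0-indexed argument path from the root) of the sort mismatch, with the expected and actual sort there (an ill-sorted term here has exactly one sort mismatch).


well-sorted; sort = A

    x_A : A
    x_C : C
    x_A : A
  (q x_A x_C x_A) : A
    x_C : C
    (k) : C
  (t x_C (k)) : C
  x_A : A
(q (q x_A x_C x_A) (t x_C (k)) x_A) : A


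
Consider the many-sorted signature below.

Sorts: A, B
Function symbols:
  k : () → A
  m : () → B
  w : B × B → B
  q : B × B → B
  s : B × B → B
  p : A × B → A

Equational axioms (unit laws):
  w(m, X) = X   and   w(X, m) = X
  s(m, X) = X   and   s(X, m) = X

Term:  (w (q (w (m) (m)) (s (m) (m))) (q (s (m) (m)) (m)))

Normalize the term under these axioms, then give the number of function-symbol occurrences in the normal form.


size = 7

1. (w (q (w (m) (m)) (s (m) (m))) (q (s (m) (m)) (m)))  →  (w (q (m) (s (m) (m))) (q (s (m) (m)) (m)))
2. (w (q (m) (s (m) (m))) (q (s (m) (m)) (m)))  →  (w (q (m) (m)) (q (s (m) (m)) (m)))
3. (w (q (m) (m)) (q (s (m) (m)) (m)))  →  (w (q (m) (m)) (q (m) (m)))
normal form: (w (q (m) (m)) (q (m) (m)))


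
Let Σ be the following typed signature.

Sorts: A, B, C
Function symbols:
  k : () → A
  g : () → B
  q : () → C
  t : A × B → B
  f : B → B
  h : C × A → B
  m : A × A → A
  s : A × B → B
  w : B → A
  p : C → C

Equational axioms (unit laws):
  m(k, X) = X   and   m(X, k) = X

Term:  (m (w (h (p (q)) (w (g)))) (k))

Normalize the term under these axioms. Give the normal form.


1. (m (w (h (p (q)) (w (g)))) (k))  →  (w (h (p (q)) (w (g))))

normal form = (w (h (p (q)) (w (g))))


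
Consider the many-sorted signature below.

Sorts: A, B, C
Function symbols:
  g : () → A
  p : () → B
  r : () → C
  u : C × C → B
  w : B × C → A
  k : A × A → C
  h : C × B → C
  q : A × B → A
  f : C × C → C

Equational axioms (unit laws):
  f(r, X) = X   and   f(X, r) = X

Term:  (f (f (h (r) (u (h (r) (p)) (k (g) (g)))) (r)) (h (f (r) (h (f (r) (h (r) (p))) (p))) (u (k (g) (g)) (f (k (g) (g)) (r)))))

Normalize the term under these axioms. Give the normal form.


1. (f (f (h (r) (u (h (r) (p)) (k (g) (g)))) (r)) (h (f (r) (h (f (r) (h (r) (p))) (p))) (u (k (g) (g)) (f (k (g) (g)) (r)))))  →  (f (h (r) (u (h (r) (p)) (k (g) (g)))) (h (f (r) (h (f (r) (h (r) (p))) (p))) (u (k (g) (g)) (f (k (g) (g)) (r)))))
2. (f (h (r) (u (h (r) (p)) (k (g) (g)))) (h (f (r) (h (f (r) (h (r) (p))) (p))) (u (k (g) (g)) (f (k (g) (g)) (r)))))  →  (f (h (r) (u (h (r) (p)) (k (g) (g)))) (h (h (f (r) (h (r) (p))) (p)) (u (k (g) (g)) (f (k (g) (g)) (r)))))
3. (f (h (r) (u (h (r) (p)) (k (g) (g)))) (h (h (f (r) (h (r) (p))) (p)) (u (k (g) (g)) (f (k (g) (g)) (r)))))  →  (f (h (r) (u (h (r) (p)) (k (g) (g)))) (h (h (h (r) (p)) (p)) (u (k (g) (g)) (f (k (g) (g)) (r)))))
4. (f (h (r) (u (h (r) (p)) (k (g) (g)))) (h (h (h (r) (p)) (p)) (u (k (g) (g)) (f (k (g) (g)) (r)))))  →  (f (h (r) (u (h (r) (p)) (k (g) (g)))) (h (h (h (r) (p)) (p)) (u (k (g) (g)) (k (g) (g)))))

normal form = (f (h (r) (u (h (r) (p)) (k (g) (g)))) (h (h (h (r) (p)) (p)) (u (k (g) (g)) (k (g) (g)))))


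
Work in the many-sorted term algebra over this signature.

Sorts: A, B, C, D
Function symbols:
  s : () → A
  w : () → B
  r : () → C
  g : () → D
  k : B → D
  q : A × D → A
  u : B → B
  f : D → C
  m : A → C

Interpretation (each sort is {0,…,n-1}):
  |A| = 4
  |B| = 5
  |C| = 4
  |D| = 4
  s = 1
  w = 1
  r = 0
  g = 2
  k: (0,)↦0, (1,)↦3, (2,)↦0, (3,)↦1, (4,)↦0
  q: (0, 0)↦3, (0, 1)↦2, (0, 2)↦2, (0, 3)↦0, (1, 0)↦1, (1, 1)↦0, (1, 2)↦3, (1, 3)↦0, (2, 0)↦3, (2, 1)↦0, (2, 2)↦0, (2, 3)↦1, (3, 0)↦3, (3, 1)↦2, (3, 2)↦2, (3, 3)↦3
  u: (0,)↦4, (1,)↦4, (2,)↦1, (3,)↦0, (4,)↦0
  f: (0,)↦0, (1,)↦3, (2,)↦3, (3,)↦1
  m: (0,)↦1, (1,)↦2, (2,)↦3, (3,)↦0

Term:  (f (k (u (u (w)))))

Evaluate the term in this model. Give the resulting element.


  w = 1
  (u (w)) = u(1,) = 4
  (u (u (w))) = u(4,) = 0
  (k (u (u (w)))) = k(0,) = 0
  (f (k (u (u (w))))) = f(0,) = 0

value = 0


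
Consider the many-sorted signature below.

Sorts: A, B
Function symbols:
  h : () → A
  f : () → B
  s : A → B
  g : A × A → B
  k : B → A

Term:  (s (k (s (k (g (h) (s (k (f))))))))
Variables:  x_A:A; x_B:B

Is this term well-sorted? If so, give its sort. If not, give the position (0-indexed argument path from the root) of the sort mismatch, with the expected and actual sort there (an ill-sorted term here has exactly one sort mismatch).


          (h) : A
              (f) : B
            (k (f)) : A
          (s (k (f))) : B
        (g (h) (s (k (f)))) : ✗ arg 1 at [0, 0, 0, 0, 1] has sort B, expected A

ill-sorted at position [0, 0, 0, 0, 1]: expected A, got B


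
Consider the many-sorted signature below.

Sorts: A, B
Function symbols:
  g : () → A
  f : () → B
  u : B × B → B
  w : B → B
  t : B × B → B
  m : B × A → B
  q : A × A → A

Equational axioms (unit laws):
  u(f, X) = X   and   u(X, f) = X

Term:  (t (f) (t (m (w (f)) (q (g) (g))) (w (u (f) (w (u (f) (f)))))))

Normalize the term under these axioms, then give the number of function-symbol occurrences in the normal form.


size = 12

1. (t (f) (t (m (w (f)) (q (g) (g))) (w (u (f) (w (u (f) (f)))))))  →  (t (f) (t (m (w (f)) (q (g) (g))) (w (w (u (f) (f))))))
2. (t (f) (t (m (w (f)) (q (g) (g))) (w (w (u (f) (f))))))  →  (t (f) (t (m (w (f)) (q (g) (g))) (w (w (f)))))
normal form: (t (f) (t (m (w (f)) (q (g) (g))) (w (w (f)))))


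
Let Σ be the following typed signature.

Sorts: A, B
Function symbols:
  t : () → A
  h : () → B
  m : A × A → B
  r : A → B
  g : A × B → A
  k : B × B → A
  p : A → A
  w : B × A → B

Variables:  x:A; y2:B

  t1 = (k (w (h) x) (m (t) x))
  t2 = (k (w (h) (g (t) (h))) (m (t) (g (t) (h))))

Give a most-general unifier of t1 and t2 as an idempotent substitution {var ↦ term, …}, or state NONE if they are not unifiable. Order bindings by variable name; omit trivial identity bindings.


{x ↦ (g (t) (h))}


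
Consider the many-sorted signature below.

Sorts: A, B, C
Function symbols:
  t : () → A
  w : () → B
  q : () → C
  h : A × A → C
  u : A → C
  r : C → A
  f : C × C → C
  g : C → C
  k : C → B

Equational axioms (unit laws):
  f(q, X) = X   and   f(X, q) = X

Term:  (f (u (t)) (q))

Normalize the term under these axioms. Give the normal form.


normal form = (u (t))

1. (f (u (t)) (q))  →  (u (t))


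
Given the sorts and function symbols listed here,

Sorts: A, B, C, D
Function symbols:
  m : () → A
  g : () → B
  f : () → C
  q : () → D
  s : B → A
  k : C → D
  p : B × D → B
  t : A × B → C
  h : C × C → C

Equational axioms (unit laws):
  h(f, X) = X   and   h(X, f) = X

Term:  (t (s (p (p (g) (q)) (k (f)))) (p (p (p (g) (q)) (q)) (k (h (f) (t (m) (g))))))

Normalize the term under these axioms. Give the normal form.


normal form = (t (s (p (p (g) (q)) (k (f)))) (p (p (p (g) (q)) (q)) (k (t (m) (g)))))

1. (t (s (p (p (g) (q)) (k (f)))) (p (p (p (g) (q)) (q)) (k (h (f) (t (m) (g))))))  →  (t (s (p (p (g) (q)) (k (f)))) (p (p (p (g) (q)) (q)) (k (t (m) (g)))))


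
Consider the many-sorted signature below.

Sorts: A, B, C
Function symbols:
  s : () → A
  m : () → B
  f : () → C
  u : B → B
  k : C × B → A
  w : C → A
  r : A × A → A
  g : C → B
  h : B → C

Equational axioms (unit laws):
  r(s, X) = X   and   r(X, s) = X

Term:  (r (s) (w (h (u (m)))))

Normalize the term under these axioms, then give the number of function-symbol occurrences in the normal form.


size = 4

1. (r (s) (w (h (u (m)))))  →  (w (h (u (m))))
normal form: (w (h (u (m))))


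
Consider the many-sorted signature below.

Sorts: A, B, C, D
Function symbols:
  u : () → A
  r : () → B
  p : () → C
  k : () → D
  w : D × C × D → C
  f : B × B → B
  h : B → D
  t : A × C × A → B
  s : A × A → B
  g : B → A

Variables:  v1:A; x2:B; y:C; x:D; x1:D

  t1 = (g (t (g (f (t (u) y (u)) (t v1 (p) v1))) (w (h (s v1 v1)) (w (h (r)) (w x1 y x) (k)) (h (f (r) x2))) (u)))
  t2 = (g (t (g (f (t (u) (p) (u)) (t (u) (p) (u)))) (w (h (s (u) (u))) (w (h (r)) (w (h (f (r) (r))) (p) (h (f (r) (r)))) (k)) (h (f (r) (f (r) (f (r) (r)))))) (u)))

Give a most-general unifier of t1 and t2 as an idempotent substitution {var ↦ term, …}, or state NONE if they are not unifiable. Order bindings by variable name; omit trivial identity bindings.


{v1 ↦ (u), x ↦ (h (f (r) (r))), x1 ↦ (h (f (r) (r))), x2 ↦ (f (r) (f (r) (r))), y ↦ (p)}


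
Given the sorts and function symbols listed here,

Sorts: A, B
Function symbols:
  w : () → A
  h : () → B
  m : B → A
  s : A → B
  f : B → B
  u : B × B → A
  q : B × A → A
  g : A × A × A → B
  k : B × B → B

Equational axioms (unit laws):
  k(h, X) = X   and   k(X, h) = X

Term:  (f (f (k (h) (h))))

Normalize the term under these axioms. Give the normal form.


1. (f (f (k (h) (h))))  →  (f (f (h)))

normal form = (f (f (h)))


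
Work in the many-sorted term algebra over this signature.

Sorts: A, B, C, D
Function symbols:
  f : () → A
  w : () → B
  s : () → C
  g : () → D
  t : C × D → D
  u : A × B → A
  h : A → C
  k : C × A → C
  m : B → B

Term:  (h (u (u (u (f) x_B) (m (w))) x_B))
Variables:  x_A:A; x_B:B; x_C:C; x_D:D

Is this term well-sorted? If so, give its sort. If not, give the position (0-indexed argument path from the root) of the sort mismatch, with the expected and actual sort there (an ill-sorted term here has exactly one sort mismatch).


well-sorted; sort = C

        (f) : A
        x_B : B
      (u (f) x_B) : A
        (w) : B
      (m (w)) : B
    (u (u (f) x_B) (m (w))) : A
    x_B : B
  (u (u (u (f) x_B) (m (w))) x_B) : A
(h (u (u (u (f) x_B) (m (w))) x_B)) : C


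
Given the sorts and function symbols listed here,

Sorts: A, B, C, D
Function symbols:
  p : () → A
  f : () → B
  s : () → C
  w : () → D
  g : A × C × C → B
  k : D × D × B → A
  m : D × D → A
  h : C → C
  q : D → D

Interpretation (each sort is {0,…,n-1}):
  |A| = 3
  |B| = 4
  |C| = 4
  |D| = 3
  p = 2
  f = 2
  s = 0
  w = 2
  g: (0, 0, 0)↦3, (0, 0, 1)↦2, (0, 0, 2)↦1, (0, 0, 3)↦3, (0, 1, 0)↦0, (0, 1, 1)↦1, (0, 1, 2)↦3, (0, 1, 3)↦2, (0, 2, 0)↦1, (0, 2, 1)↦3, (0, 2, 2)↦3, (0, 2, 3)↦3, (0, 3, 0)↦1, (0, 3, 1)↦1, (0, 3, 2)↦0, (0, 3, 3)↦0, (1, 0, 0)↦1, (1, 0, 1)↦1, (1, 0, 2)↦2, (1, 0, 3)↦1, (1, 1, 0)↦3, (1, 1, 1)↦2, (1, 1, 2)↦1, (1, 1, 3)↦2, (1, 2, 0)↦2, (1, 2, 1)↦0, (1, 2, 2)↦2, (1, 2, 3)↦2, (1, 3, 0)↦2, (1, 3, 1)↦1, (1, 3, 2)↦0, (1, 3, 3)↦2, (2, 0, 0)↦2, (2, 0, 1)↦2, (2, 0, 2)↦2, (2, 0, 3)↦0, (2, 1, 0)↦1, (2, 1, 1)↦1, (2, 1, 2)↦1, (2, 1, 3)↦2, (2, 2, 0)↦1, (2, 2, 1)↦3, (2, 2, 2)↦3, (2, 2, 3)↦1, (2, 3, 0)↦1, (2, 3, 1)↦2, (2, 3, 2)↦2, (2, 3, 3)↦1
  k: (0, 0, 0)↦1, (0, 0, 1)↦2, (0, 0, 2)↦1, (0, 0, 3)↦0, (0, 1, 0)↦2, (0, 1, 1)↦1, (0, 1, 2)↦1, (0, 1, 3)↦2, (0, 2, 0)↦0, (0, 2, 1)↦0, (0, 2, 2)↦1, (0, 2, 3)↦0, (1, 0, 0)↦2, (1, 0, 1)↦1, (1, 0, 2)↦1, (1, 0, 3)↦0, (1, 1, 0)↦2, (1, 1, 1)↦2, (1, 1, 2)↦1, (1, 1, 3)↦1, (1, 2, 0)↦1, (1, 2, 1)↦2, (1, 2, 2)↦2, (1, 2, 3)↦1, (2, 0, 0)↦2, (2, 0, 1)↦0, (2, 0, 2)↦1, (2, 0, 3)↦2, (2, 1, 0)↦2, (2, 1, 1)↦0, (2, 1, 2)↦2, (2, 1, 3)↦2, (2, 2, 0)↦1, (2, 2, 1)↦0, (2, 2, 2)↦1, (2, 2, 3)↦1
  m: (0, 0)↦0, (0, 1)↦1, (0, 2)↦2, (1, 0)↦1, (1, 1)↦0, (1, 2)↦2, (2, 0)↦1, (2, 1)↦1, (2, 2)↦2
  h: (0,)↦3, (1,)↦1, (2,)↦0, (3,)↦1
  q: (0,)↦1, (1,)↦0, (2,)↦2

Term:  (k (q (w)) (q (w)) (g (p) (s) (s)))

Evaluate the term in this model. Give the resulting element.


  w = 2
  (q (w)) = q(2,) = 2
  w = 2
  (q (w)) = q(2,) = 2
  p = 2
  s = 0
  s = 0
  (g (p) (s) (s)) = g(2, 0, 0) = 2
  (k (q (w)) (q (w)) (g (p) (s) (s))) = k(2, 2, 2) = 1

value = 1


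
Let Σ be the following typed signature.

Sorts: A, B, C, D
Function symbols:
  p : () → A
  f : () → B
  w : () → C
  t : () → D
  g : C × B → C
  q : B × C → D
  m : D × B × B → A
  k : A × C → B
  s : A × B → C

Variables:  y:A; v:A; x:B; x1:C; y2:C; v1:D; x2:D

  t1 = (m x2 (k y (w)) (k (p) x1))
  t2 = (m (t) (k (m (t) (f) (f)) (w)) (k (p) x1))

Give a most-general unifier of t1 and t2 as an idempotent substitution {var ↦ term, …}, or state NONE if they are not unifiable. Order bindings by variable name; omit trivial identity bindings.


{x2 ↦ (t), y ↦ (m (t) (f) (f))}


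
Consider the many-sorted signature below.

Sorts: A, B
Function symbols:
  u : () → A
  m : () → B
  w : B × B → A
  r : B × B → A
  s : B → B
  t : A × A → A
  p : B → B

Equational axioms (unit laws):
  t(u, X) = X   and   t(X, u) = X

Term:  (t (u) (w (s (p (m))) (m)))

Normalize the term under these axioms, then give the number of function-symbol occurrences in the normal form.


size = 5

1. (t (u) (w (s (p (m))) (m)))  →  (w (s (p (m))) (m))
normal form: (w (s (p (m))) (m))


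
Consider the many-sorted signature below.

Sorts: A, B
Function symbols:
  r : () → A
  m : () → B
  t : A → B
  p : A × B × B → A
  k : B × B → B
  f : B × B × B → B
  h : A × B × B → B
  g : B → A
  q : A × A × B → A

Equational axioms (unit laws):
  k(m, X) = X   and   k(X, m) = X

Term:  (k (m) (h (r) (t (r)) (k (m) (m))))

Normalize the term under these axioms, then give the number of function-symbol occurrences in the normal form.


1. (k (m) (h (r) (t (r)) (k (m) (m))))  →  (h (r) (t (r)) (k (m) (m)))
2. (h (r) (t (r)) (k (m) (m)))  →  (h (r) (t (r)) (m))
normal form: (h (r) (t (r)) (m))

size = 5


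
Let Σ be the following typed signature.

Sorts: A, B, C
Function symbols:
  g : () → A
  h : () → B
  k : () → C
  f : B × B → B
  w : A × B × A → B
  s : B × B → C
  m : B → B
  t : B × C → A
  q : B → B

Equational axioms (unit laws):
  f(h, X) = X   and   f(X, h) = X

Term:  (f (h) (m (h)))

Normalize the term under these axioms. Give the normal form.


normal form = (m (h))

1. (f (h) (m (h)))  →  (m (h))


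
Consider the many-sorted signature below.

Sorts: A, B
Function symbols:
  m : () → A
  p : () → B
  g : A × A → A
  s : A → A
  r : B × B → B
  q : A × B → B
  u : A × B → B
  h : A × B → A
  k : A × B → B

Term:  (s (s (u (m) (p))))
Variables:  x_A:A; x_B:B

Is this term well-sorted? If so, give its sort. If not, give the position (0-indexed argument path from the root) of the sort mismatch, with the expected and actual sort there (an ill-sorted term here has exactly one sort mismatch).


ill-sorted at position [0, 0]: expected A, got B

      (m) : A
      (p) : B
    (u (m) (p)) : B
  (s (u (m) (p))) : ✗ arg 0 at [0, 0] has sort B, expected A


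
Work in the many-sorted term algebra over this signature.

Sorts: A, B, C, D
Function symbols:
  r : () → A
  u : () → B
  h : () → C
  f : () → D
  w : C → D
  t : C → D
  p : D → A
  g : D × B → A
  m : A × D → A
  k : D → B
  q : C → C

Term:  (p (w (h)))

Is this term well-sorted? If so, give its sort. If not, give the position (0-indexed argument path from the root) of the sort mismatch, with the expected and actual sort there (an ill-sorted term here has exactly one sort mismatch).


well-sorted; sort = A

    (h) : C
  (w (h)) : D
(p (w (h))) : A


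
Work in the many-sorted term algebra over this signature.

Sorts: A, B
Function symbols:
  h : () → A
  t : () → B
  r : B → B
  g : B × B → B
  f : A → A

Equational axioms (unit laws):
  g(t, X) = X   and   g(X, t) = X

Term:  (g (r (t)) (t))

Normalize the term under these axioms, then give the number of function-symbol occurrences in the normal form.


1. (g (r (t)) (t))  →  (r (t))
normal form: (r (t))

size = 2


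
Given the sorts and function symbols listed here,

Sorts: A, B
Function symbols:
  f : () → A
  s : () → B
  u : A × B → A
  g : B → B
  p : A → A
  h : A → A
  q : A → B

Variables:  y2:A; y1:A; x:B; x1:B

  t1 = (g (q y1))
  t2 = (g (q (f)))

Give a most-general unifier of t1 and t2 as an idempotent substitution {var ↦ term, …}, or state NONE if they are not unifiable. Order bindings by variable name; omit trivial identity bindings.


{y1 ↦ (f)}


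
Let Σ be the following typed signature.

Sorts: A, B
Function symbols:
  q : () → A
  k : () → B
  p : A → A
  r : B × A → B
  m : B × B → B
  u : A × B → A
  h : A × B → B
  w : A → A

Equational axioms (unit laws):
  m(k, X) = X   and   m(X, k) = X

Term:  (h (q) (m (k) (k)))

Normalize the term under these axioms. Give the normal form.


normal form = (h (q) (k))

1. (h (q) (m (k) (k)))  →  (h (q) (k))


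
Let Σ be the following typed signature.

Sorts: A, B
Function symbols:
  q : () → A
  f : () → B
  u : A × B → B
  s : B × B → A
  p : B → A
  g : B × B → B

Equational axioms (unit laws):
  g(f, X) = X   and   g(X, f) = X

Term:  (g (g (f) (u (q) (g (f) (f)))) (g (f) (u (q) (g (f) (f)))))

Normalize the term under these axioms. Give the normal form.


normal form = (g (u (q) (f)) (u (q) (f)))

1. (g (g (f) (u (q) (g (f) (f)))) (g (f) (u (q) (g (f) (f)))))  →  (g (u (q) (g (f) (f))) (g (f) (u (q) (g (f) (f)))))
2. (g (u (q) (g (f) (f))) (g (f) (u (q) (g (f) (f)))))  →  (g (u (q) (f)) (g (f) (u (q) (g (f) (f)))))
3. (g (u (q) (f)) (g (f) (u (q) (g (f) (f)))))  →  (g (u (q) (f)) (u (q) (g (f) (f))))
4. (g (u (q) (f)) (u (q) (g (f) (f))))  →  (g (u (q) (f)) (u (q) (f)))


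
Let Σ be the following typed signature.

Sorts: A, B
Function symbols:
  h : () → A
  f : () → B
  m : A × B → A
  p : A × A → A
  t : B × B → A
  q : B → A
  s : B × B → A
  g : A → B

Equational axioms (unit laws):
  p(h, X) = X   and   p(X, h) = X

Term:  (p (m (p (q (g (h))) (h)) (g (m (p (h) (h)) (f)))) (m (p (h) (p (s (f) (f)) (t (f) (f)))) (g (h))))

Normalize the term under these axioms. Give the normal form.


normal form = (p (m (q (g (h))) (g (m (h) (f)))) (m (p (s (f) (f)) (t (f) (f))) (g (h))))

1. (p (m (p (q (g (h))) (h)) (g (m (p (h) (h)) (f)))) (m (p (h) (p (s (f) (f)) (t (f) (f)))) (g (h))))  →  (p (m (q (g (h))) (g (m (p (h) (h)) (f)))) (m (p (h) (p (s (f) (f)) (t (f) (f)))) (g (h))))
2. (p (m (q (g (h))) (g (m (p (h) (h)) (f)))) (m (p (h) (p (s (f) (f)) (t (f) (f)))) (g (h))))  →  (p (m (q (g (h))) (g (m (h) (f)))) (m (p (h) (p (s (f) (f)) (t (f) (f)))) (g (h))))
3. (p (m (q (g (h))) (g (m (h) (f)))) (m (p (h) (p (s (f) (f)) (t (f) (f)))) (g (h))))  →  (p (m (q (g (h))) (g (m (h) (f)))) (m (p (s (f) (f)) (t (f) (f))) (g (h))))


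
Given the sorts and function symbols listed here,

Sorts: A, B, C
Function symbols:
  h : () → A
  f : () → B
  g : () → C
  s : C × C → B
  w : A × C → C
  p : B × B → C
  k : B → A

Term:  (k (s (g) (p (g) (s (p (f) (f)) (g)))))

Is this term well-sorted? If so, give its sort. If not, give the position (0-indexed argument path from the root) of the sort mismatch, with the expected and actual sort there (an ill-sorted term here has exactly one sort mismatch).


    (g) : C
      (g) : C
          (f) : B
          (f) : B
        (p (f) (f)) : C
        (g) : C
      (s (p (f) (f)) (g)) : B
    (p (g) (s (p (f) (f)) (g))) : ✗ arg 0 at [0, 1, 0] has sort C, expected B

ill-sorted at position [0, 1, 0]: expected B, got C
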